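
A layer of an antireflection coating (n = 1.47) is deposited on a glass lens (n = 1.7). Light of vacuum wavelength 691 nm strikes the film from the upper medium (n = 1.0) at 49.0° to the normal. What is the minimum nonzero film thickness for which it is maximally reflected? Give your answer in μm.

0.274 μm

At the upper boundary (n = 1.0 to n = 1.47) the reflected ray undergoes a half-wave phase shift.
At the lower boundary (n = 1.47 to n = 1.7) the reflected ray undergoes a half-wave phase shift.
Zero or two π shifts → no net half-wave offset.
With no net inversion, constructive interference in reflection requires 2 n t cos θ_r = m λ.
Snell's law: 1.0 sin 49.0° = 1.47 sin θ_r → sin θ_r = 0.513, cos θ_r = 0.858.
Minimum nonzero at m = 1: t = λ / (2 n cos θ_r) = 691 / (2 × 1.47 × 0.858) = 274 nm.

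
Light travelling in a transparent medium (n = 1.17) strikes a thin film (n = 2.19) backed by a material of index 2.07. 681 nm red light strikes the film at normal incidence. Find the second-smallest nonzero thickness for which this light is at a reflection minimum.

311 nm

Ray reflecting at the top interface goes from n = 1.17 toward n = 2.19: a half-wave phase shift.
Ray reflecting at the bottom interface goes from n = 2.19 toward n = 2.07: no phase shift.
Exactly one π shift → a net half-wave offset.
With one net inversion, destructive interference in reflection requires 2 n t = m λ.
The second-smallest nonzero thickness corresponds to m = 2: t = m λ / (2 n) = 2.00 × 681 / (2 × 2.19) = 311 nm.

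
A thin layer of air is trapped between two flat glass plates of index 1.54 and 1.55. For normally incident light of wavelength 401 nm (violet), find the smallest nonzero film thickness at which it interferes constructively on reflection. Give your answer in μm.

Ray reflecting at the top interface goes from n = 1.54 toward n = 1.0: no phase shift.
Ray reflecting at the bottom interface goes from n = 1.0 toward n = 1.55: a half-wave phase shift.
Net: one phase inversion between the two reflected rays.
So the condition for constructive reflection is 2 n t = (m + ½) λ.
Minimum at m = 0: t = λ / (4 n) = 401 / (4 × 1.0) = 100 nm.

0.100 μm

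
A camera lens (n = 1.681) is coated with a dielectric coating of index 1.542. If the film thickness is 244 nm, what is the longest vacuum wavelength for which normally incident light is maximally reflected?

752 nm

Top surface (1.0 → 1.542): reflection off a higher-index medium gives a half-wave phase shift.
At the lower boundary (n = 1.542 to n = 1.681) the reflected ray undergoes a half-wave phase shift.
Net: no relative phase inversion (both shifts match).
So the condition for constructive reflection is 2 n t = m λ.
λ = 2 n t / m. The longest wavelength is m = 1: λ = 2 × 1.542 × 244 / 1.00 = 752 nm.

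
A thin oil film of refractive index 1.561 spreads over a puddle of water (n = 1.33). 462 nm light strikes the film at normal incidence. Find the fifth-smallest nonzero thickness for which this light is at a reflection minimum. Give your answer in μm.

Top surface (1.0 → 1.561): reflection off a higher-index medium gives a half-wave phase shift.
At the lower boundary (n = 1.561 to n = 1.33) the reflected ray undergoes no phase shift.
Net: one phase inversion between the two reflected rays.
With one net inversion, destructive interference in reflection requires 2 n t = m λ.
The fifth-smallest nonzero thickness corresponds to m = 5: t = m λ / (2 n) = 5.00 × 462 / (2 × 1.561) = 740 nm.

0.740 μm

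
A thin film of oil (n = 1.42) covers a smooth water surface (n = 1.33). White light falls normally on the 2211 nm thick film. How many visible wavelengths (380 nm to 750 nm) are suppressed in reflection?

8

At the upper boundary (n = 1.0 to n = 1.42) the reflected ray undergoes a half-wave phase shift.
Bottom surface (1.42 → 1.33): reflection off a lower-index medium gives no phase shift.
Exactly one π shift → a net half-wave offset.
With one net inversion, destructive interference in reflection requires 2 n t = m λ.
λ = 2 n t / m = 6279 / m nm.
m=8: 785 nm (IR); m=9: 698 nm (visible); m=10: 628 nm (visible); m=11: 571 nm (visible); m=12: 523 nm (visible); m=13: 483 nm (visible); m=14: 449 nm (visible); m=15: 419 nm (visible); m=16: 392 nm (visible); m=17: 369 nm (UV).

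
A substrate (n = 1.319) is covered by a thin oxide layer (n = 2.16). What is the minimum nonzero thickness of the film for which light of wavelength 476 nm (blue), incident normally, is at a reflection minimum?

110 nm

Ray reflecting at the top interface goes from n = 1.0 toward n = 2.16: a half-wave phase shift.
Ray reflecting at the bottom interface goes from n = 2.16 toward n = 1.319: no phase shift.
Net: one phase inversion between the two reflected rays.
For weak reflection here: 2 n t = m λ.
Minimum nonzero at m = 1: t = λ / (2 n) = 476 / (2 × 2.16) = 110 nm.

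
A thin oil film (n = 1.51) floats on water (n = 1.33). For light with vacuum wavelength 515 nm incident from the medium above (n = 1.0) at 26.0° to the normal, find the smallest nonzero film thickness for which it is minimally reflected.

At the upper boundary (n = 1.0 to n = 1.51) the reflected ray undergoes a half-wave phase shift.
Ray reflecting at the bottom interface goes from n = 1.51 toward n = 1.33: no phase shift.
Net: one phase inversion between the two reflected rays.
With one net inversion, destructive interference in reflection requires 2 n t cos θ_r = m λ.
Snell's law: 1.0 sin 26.0° = 1.51 sin θ_r → sin θ_r = 0.290, cos θ_r = 0.957.
Minimum nonzero at m = 1: t = λ / (2 n cos θ_r) = 515 / (2 × 1.51 × 0.957) = 178 nm.

178 nm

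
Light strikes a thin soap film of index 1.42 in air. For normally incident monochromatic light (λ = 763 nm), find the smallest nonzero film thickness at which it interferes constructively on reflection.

134 nm

At the upper boundary (n = 1.0 to n = 1.42) the reflected ray undergoes a half-wave phase shift.
Ray reflecting at the bottom interface goes from n = 1.42 toward n = 1.0: no phase shift.
Exactly one π shift → a net half-wave offset.
With one net inversion, constructive interference in reflection requires 2 n t = (m + ½) λ.
Minimum at m = 0: t = λ / (4 n) = 763 / (4 × 1.42) = 134 nm.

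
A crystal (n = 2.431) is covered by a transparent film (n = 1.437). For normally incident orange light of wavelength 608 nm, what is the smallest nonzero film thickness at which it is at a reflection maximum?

Top surface (1.0 → 1.437): reflection off a higher-index medium gives a half-wave phase shift.
At the lower boundary (n = 1.437 to n = 2.431) the reflected ray undergoes a half-wave phase shift.
Net: no relative phase inversion (both shifts match).
So the condition for constructive reflection is 2 n t = m λ.
The smallest nonzero thickness corresponds to m = 1: t = m λ / (2 n) = 1.00 × 608 / (2 × 1.437) = 212 nm.

212 nm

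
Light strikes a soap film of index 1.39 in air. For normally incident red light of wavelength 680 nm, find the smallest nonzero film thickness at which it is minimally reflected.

At the upper boundary (n = 1.0 to n = 1.39) the reflected ray undergoes a half-wave phase shift.
At the lower boundary (n = 1.39 to n = 1.0) the reflected ray undergoes no phase shift.
Net: one phase inversion between the two reflected rays.
So the condition for destructive reflection is 2 n t = m λ.
Minimum nonzero at m = 1: t = λ / (2 n) = 680 / (2 × 1.39) = 245 nm.

245 nm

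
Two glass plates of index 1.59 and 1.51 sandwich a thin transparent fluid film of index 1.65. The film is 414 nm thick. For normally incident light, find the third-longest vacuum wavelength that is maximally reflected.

546 nm

Ray reflecting at the top interface goes from n = 1.59 toward n = 1.65: a half-wave phase shift.
Bottom surface (1.65 → 1.51): reflection off a lower-index medium gives no phase shift.
Net: one phase inversion between the two reflected rays.
So the condition for constructive reflection is 2 n t = (m + ½) λ.
λ = 2 n t / (m + ½). The third-longest wavelength is m = 2: λ = 2 × 1.65 × 414 / 2.50 = 546 nm.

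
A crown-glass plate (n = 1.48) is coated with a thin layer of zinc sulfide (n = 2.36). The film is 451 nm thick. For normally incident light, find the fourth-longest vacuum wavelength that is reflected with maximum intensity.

Top surface (1.0 → 2.36): reflection off a higher-index medium gives a half-wave phase shift.
Ray reflecting at the bottom interface goes from n = 2.36 toward n = 1.48: no phase shift.
Exactly one π shift → a net half-wave offset.
So the condition for constructive reflection is 2 n t = (m + ½) λ.
λ = 2 n t / (m + ½). The fourth-longest wavelength is m = 3: λ = 2 × 2.36 × 451 / 3.50 = 608 nm.

608 nm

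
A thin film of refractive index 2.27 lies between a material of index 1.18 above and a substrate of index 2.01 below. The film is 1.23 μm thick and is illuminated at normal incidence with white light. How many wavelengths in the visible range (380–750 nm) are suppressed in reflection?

7

At the upper boundary (n = 1.18 to n = 2.27) the reflected ray undergoes a half-wave phase shift.
Ray reflecting at the bottom interface goes from n = 2.27 toward n = 2.01: no phase shift.
Net: one phase inversion between the two reflected rays.
For dark reflection here: 2 n t = m λ.
λ = 2 n t / m = 5584 / m nm.
m=7: 798 nm (IR); m=8: 698 nm (visible); m=9: 620 nm (visible); m=10: 558 nm (visible); m=11: 508 nm (visible); m=12: 465 nm (visible); m=13: 430 nm (visible); m=14: 399 nm (visible); m=15: 372 nm (UV).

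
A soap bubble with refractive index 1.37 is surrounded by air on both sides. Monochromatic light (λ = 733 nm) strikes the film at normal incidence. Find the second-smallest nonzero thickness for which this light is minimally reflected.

Ray reflecting at the top interface goes from n = 1.0 toward n = 1.37: a half-wave phase shift.
Bottom surface (1.37 → 1.0): reflection off a lower-index medium gives no phase shift.
Net: one phase inversion between the two reflected rays.
So the condition for destructive reflection is 2 n t = m λ.
The second-smallest nonzero thickness corresponds to m = 2: t = m λ / (2 n) = 2.00 × 733 / (2 × 1.37) = 535 nm.

535 nm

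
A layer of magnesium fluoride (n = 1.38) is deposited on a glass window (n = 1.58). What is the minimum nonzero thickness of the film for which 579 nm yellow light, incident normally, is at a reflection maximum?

Top surface (1.0 → 1.38): reflection off a higher-index medium gives a half-wave phase shift.
At the lower boundary (n = 1.38 to n = 1.58) the reflected ray undergoes a half-wave phase shift.
Net: no relative phase inversion (both shifts match).
For strong reflection here: 2 n t = m λ.
Minimum nonzero at m = 1: t = λ / (2 n) = 579 / (2 × 1.38) = 210 nm.

210 nm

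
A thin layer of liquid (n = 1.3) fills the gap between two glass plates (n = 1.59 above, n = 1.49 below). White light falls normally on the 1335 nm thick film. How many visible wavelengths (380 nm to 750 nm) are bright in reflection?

4

At the upper boundary (n = 1.59 to n = 1.3) the reflected ray undergoes no phase shift.
Ray reflecting at the bottom interface goes from n = 1.3 toward n = 1.49: a half-wave phase shift.
Exactly one π shift → a net half-wave offset.
For strong reflection here: 2 n t = (m + ½) λ.
λ = 2 n t / (m + ½) = 3471 / (m + ½) nm.
m=4: 771 nm (IR); m=5: 631 nm (visible); m=6: 534 nm (visible); m=7: 463 nm (visible); m=8: 408 nm (visible); m=9: 365 nm (UV).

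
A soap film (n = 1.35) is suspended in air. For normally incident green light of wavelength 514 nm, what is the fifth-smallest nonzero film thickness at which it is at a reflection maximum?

857 nm

At the upper boundary (n = 1.0 to n = 1.35) the reflected ray undergoes a half-wave phase shift.
Ray reflecting at the bottom interface goes from n = 1.35 toward n = 1.0: no phase shift.
The two reflections differ by half a wavelength.
So the condition for constructive reflection is 2 n t = (m + ½) λ.
The fifth-smallest nonzero thickness corresponds to m = 4: t = (m + ½) λ / (2 n) = 4.50 × 514 / (2 × 1.35) = 857 nm.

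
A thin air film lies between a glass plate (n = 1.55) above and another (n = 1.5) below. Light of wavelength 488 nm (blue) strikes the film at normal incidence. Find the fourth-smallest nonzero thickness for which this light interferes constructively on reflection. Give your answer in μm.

0.854 μm

Ray reflecting at the top interface goes from n = 1.55 toward n = 1.0: no phase shift.
Bottom surface (1.0 → 1.5): reflection off a higher-index medium gives a half-wave phase shift.
The two reflections differ by half a wavelength.
So the condition for constructive reflection is 2 n t = (m + ½) λ.
The fourth-smallest nonzero thickness corresponds to m = 3: t = (m + ½) λ / (2 n) = 3.50 × 488 / (2 × 1.0) = 854 nm.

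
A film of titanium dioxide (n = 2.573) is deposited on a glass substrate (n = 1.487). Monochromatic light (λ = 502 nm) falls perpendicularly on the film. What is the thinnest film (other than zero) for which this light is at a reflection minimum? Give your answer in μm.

Ray reflecting at the top interface goes from n = 1.0 toward n = 2.573: a half-wave phase shift.
At the lower boundary (n = 2.573 to n = 1.487) the reflected ray undergoes no phase shift.
Exactly one π shift → a net half-wave offset.
For dark reflection here: 2 n t = m λ.
Minimum nonzero at m = 1: t = λ / (2 n) = 502 / (2 × 2.573) = 97.6 nm.

0.0976 μm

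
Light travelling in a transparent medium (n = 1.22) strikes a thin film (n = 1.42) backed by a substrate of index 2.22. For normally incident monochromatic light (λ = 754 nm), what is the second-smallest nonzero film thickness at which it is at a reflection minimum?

398 nm

Top surface (1.22 → 1.42): reflection off a higher-index medium gives a half-wave phase shift.
Ray reflecting at the bottom interface goes from n = 1.42 toward n = 2.22: a half-wave phase shift.
Net: no relative phase inversion (both shifts match).
With no net inversion, destructive interference in reflection requires 2 n t = (m + ½) λ.
The second-smallest nonzero thickness corresponds to m = 1: t = (m + ½) λ / (2 n) = 1.50 × 754 / (2 × 1.42) = 398 nm.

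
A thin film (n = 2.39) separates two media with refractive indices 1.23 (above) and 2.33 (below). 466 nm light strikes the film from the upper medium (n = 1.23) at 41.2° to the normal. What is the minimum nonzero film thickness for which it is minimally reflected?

At the upper boundary (n = 1.23 to n = 2.39) the reflected ray undergoes a half-wave phase shift.
At the lower boundary (n = 2.39 to n = 2.33) the reflected ray undergoes no phase shift.
Exactly one π shift → a net half-wave offset.
For minimum reflection here: 2 n t cos θ_r = m λ.
Snell's law: 1.23 sin 41.2° = 2.39 sin θ_r → sin θ_r = 0.339, cos θ_r = 0.941.
Minimum nonzero at m = 1: t = λ / (2 n cos θ_r) = 466 / (2 × 2.39 × 0.941) = 104 nm.

104 nm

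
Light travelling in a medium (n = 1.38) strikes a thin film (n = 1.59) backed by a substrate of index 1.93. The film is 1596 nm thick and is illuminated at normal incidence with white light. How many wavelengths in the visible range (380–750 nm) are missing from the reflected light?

At the upper boundary (n = 1.38 to n = 1.59) the reflected ray undergoes a half-wave phase shift.
Bottom surface (1.59 → 1.93): reflection off a higher-index medium gives a half-wave phase shift.
Net: no relative phase inversion (both shifts match).
For weak reflection here: 2 n t = (m + ½) λ.
λ = 2 n t / (m + ½) = 5075 / (m + ½) nm.
m=6: 781 nm (IR); m=7: 677 nm (visible); m=8: 597 nm (visible); m=9: 534 nm (visible); m=10: 483 nm (visible); m=11: 441 nm (visible); m=12: 406 nm (visible); m=13: 376 nm (UV).

6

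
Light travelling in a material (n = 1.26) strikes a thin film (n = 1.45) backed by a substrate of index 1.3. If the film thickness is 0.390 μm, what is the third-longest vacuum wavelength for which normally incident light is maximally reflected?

452 nm

At the upper boundary (n = 1.26 to n = 1.45) the reflected ray undergoes a half-wave phase shift.
At the lower boundary (n = 1.45 to n = 1.3) the reflected ray undergoes no phase shift.
Exactly one π shift → a net half-wave offset.
With one net inversion, constructive interference in reflection requires 2 n t = (m + ½) λ.
λ = 2 n t / (m + ½). The third-longest wavelength is m = 2: λ = 2 × 1.45 × 390 / 2.50 = 452 nm.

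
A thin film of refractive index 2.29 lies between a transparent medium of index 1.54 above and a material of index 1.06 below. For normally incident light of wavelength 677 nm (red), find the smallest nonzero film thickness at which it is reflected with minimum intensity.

148 nm

Ray reflecting at the top interface goes from n = 1.54 toward n = 2.29: a half-wave phase shift.
Ray reflecting at the bottom interface goes from n = 2.29 toward n = 1.06: no phase shift.
Exactly one π shift → a net half-wave offset.
With one net inversion, destructive interference in reflection requires 2 n t = m λ.
Minimum nonzero at m = 1: t = λ / (2 n) = 677 / (2 × 2.29) = 148 nm.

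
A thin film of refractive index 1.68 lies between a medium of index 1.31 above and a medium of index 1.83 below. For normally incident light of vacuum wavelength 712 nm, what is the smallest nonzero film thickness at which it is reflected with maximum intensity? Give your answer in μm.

0.212 μm

Top surface (1.31 → 1.68): reflection off a higher-index medium gives a half-wave phase shift.
Ray reflecting at the bottom interface goes from n = 1.68 toward n = 1.83: a half-wave phase shift.
The two reflections carry the same phase change, so no net offset.
For bright reflection here: 2 n t = m λ.
The smallest nonzero thickness corresponds to m = 1: t = m λ / (2 n) = 1.00 × 712 / (2 × 1.68) = 212 nm.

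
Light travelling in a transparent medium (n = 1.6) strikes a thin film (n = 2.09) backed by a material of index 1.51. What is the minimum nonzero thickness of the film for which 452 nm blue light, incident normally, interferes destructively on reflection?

108 nm

At the upper boundary (n = 1.6 to n = 2.09) the reflected ray undergoes a half-wave phase shift.
Ray reflecting at the bottom interface goes from n = 2.09 toward n = 1.51: no phase shift.
Exactly one π shift → a net half-wave offset.
So the condition for destructive reflection is 2 n t = m λ.
Minimum nonzero at m = 1: t = λ / (2 n) = 452 / (2 × 2.09) = 108 nm.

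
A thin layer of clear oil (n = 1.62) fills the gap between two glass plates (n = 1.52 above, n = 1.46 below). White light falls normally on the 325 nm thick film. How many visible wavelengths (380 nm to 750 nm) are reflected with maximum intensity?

2

At the upper boundary (n = 1.52 to n = 1.62) the reflected ray undergoes a half-wave phase shift.
Ray reflecting at the bottom interface goes from n = 1.62 toward n = 1.46: no phase shift.
The two reflections differ by half a wavelength.
For bright reflection here: 2 n t = (m + ½) λ.
λ = 2 n t / (m + ½) = 1053 / (m + ½) nm.
m=0: 2106 nm (IR); m=1: 702 nm (visible); m=2: 421 nm (visible); m=3: 301 nm (UV).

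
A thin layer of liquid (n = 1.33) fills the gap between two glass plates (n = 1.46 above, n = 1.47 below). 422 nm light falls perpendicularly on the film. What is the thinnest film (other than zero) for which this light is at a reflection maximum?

79.3 nm

Ray reflecting at the top interface goes from n = 1.46 toward n = 1.33: no phase shift.
Ray reflecting at the bottom interface goes from n = 1.33 toward n = 1.47: a half-wave phase shift.
Net: one phase inversion between the two reflected rays.
With one net inversion, constructive interference in reflection requires 2 n t = (m + ½) λ.
Minimum at m = 0: t = λ / (4 n) = 422 / (4 × 1.33) = 79.3 nm.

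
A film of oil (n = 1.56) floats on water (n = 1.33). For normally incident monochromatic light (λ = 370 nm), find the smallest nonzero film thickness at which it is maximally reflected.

59.3 nm

At the upper boundary (n = 1.0 to n = 1.56) the reflected ray undergoes a half-wave phase shift.
Bottom surface (1.56 → 1.33): reflection off a lower-index medium gives no phase shift.
Exactly one π shift → a net half-wave offset.
With one net inversion, constructive interference in reflection requires 2 n t = (m + ½) λ.
Minimum at m = 0: t = λ / (4 n) = 370 / (4 × 1.56) = 59.3 nm.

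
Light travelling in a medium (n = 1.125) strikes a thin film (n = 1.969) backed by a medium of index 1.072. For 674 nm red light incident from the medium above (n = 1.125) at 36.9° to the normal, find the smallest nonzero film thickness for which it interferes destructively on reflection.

At the upper boundary (n = 1.125 to n = 1.969) the reflected ray undergoes a half-wave phase shift.
At the lower boundary (n = 1.969 to n = 1.072) the reflected ray undergoes no phase shift.
Exactly one π shift → a net half-wave offset.
With one net inversion, destructive interference in reflection requires 2 n t cos θ_r = m λ.
Snell's law: 1.125 sin 36.9° = 1.969 sin θ_r → sin θ_r = 0.343, cos θ_r = 0.939.
Minimum nonzero at m = 1: t = λ / (2 n cos θ_r) = 674 / (2 × 1.969 × 0.939) = 182 nm.

182 nm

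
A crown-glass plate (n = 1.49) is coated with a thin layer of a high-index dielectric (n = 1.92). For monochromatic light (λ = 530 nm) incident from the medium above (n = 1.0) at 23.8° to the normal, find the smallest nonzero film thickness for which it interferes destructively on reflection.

At the upper boundary (n = 1.0 to n = 1.92) the reflected ray undergoes a half-wave phase shift.
Bottom surface (1.92 → 1.49): reflection off a lower-index medium gives no phase shift.
Exactly one π shift → a net half-wave offset.
For dark reflection here: 2 n t cos θ_r = m λ.
Snell's law: 1.0 sin 23.8° = 1.92 sin θ_r → sin θ_r = 0.210, cos θ_r = 0.978.
Minimum nonzero at m = 1: t = λ / (2 n cos θ_r) = 530 / (2 × 1.92 × 0.978) = 141 nm.

141 nm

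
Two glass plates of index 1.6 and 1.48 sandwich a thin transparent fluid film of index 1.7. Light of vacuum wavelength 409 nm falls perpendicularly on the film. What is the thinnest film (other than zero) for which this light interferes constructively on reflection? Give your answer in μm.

Top surface (1.6 → 1.7): reflection off a higher-index medium gives a half-wave phase shift.
At the lower boundary (n = 1.7 to n = 1.48) the reflected ray undergoes no phase shift.
Exactly one π shift → a net half-wave offset.
For bright reflection here: 2 n t = (m + ½) λ.
Minimum at m = 0: t = λ / (4 n) = 409 / (4 × 1.7) = 60.1 nm.

0.0601 μm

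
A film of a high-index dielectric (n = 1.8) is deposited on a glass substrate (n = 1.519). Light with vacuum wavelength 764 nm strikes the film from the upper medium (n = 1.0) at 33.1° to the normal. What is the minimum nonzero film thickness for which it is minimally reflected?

223 nm

At the upper boundary (n = 1.0 to n = 1.8) the reflected ray undergoes a half-wave phase shift.
Bottom surface (1.8 → 1.519): reflection off a lower-index medium gives no phase shift.
The two reflections differ by half a wavelength.
So the condition for destructive reflection is 2 n t cos θ_r = m λ.
Snell's law: 1.0 sin 33.1° = 1.8 sin θ_r → sin θ_r = 0.303, cos θ_r = 0.953.
Minimum nonzero at m = 1: t = λ / (2 n cos θ_r) = 764 / (2 × 1.8 × 0.953) = 223 nm.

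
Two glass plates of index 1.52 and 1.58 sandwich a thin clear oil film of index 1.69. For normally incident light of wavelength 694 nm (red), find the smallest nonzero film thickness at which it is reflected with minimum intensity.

205 nm

Top surface (1.52 → 1.69): reflection off a higher-index medium gives a half-wave phase shift.
At the lower boundary (n = 1.69 to n = 1.58) the reflected ray undergoes no phase shift.
Exactly one π shift → a net half-wave offset.
With one net inversion, destructive interference in reflection requires 2 n t = m λ.
Minimum nonzero at m = 1: t = λ / (2 n) = 694 / (2 × 1.69) = 205 nm.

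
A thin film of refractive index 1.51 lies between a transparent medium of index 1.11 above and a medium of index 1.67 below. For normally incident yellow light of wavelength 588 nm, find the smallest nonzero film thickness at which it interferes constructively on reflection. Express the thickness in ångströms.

Top surface (1.11 → 1.51): reflection off a higher-index medium gives a half-wave phase shift.
At the lower boundary (n = 1.51 to n = 1.67) the reflected ray undergoes a half-wave phase shift.
Zero or two π shifts → no net half-wave offset.
With no net inversion, constructive interference in reflection requires 2 n t = m λ.
Minimum nonzero at m = 1: t = λ / (2 n) = 588 / (2 × 1.51) = 195 nm.

1947 Å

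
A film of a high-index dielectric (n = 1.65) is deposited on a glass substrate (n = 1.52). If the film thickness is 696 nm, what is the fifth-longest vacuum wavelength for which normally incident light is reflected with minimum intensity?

Ray reflecting at the top interface goes from n = 1.0 toward n = 1.65: a half-wave phase shift.
Ray reflecting at the bottom interface goes from n = 1.65 toward n = 1.52: no phase shift.
Exactly one π shift → a net half-wave offset.
With one net inversion, destructive interference in reflection requires 2 n t = m λ.
λ = 2 n t / m. The fifth-longest wavelength is m = 5: λ = 2 × 1.65 × 696 / 5.00 = 459 nm.

459 nm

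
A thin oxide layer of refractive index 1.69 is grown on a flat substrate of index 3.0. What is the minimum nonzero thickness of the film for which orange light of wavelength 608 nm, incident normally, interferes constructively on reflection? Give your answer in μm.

0.180 μm

Ray reflecting at the top interface goes from n = 1.0 toward n = 1.69: a half-wave phase shift.
At the lower boundary (n = 1.69 to n = 3.0) the reflected ray undergoes a half-wave phase shift.
Net: no relative phase inversion (both shifts match).
So the condition for constructive reflection is 2 n t = m λ.
Minimum nonzero at m = 1: t = λ / (2 n) = 608 / (2 × 1.69) = 180 nm.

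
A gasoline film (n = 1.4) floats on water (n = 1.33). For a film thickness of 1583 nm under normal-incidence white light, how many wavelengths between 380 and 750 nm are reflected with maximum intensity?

6

Top surface (1.0 → 1.4): reflection off a higher-index medium gives a half-wave phase shift.
Bottom surface (1.4 → 1.33): reflection off a lower-index medium gives no phase shift.
The two reflections differ by half a wavelength.
For bright reflection here: 2 n t = (m + ½) λ.
λ = 2 n t / (m + ½) = 4432 / (m + ½) nm.
m=5: 806 nm (IR); m=6: 682 nm (visible); m=7: 591 nm (visible); m=8: 521 nm (visible); m=9: 467 nm (visible); m=10: 422 nm (visible); m=11: 385 nm (visible); m=12: 355 nm (UV).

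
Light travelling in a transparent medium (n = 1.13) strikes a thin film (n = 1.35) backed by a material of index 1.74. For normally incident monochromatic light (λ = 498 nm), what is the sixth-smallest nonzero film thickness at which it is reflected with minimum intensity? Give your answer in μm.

Ray reflecting at the top interface goes from n = 1.13 toward n = 1.35: a half-wave phase shift.
Bottom surface (1.35 → 1.74): reflection off a higher-index medium gives a half-wave phase shift.
Zero or two π shifts → no net half-wave offset.
With no net inversion, destructive interference in reflection requires 2 n t = (m + ½) λ.
The sixth-smallest nonzero thickness corresponds to m = 5: t = (m + ½) λ / (2 n) = 5.50 × 498 / (2 × 1.35) = 1014 nm.

1.01 μm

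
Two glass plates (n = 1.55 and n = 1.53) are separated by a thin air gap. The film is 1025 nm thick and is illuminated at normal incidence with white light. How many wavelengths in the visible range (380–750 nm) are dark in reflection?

Top surface (1.55 → 1.0): reflection off a lower-index medium gives no phase shift.
Ray reflecting at the bottom interface goes from n = 1.0 toward n = 1.53: a half-wave phase shift.
Exactly one π shift → a net half-wave offset.
So the condition for destructive reflection is 2 n t = m λ.
λ = 2 n t / m = 2050 / m nm.
m=2: 1025 nm (IR); m=3: 683 nm (visible); m=4: 513 nm (visible); m=5: 410 nm (visible); m=6: 342 nm (UV).

3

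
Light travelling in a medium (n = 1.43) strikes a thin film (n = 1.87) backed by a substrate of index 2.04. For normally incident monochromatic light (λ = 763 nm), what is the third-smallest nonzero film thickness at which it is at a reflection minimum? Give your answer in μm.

0.510 μm

Ray reflecting at the top interface goes from n = 1.43 toward n = 1.87: a half-wave phase shift.
Bottom surface (1.87 → 2.04): reflection off a higher-index medium gives a half-wave phase shift.
The two reflections carry the same phase change, so no net offset.
For minimum reflection here: 2 n t = (m + ½) λ.
The third-smallest nonzero thickness corresponds to m = 2: t = (m + ½) λ / (2 n) = 2.50 × 763 / (2 × 1.87) = 510 nm.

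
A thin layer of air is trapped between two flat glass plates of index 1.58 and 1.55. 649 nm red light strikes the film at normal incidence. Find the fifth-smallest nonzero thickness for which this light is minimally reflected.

1623 nm

Ray reflecting at the top interface goes from n = 1.58 toward n = 1.0: no phase shift.
Bottom surface (1.0 → 1.55): reflection off a higher-index medium gives a half-wave phase shift.
Net: one phase inversion between the two reflected rays.
For weak reflection here: 2 n t = m λ.
The fifth-smallest nonzero thickness corresponds to m = 5: t = m λ / (2 n) = 5.00 × 649 / (2 × 1.0) = 1623 nm.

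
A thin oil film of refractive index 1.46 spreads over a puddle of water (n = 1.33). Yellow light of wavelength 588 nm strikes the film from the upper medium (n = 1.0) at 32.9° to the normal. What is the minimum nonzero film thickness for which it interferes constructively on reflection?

108 nm

Ray reflecting at the top interface goes from n = 1.0 toward n = 1.46: a half-wave phase shift.
At the lower boundary (n = 1.46 to n = 1.33) the reflected ray undergoes no phase shift.
Net: one phase inversion between the two reflected rays.
For maximum reflection here: 2 n t cos θ_r = (m + ½) λ.
Snell's law: 1.0 sin 32.9° = 1.46 sin θ_r → sin θ_r = 0.372, cos θ_r = 0.928.
Minimum at m = 0: t = λ / (4 n cos θ_r) = 588 / (4 × 1.46 × 0.928) = 108 nm.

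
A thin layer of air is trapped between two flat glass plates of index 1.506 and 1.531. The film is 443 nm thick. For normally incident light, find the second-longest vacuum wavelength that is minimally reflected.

At the upper boundary (n = 1.506 to n = 1.0) the reflected ray undergoes no phase shift.
Ray reflecting at the bottom interface goes from n = 1.0 toward n = 1.531: a half-wave phase shift.
Net: one phase inversion between the two reflected rays.
For dark reflection here: 2 n t = m λ.
λ = 2 n t / m. The second-longest wavelength is m = 2: λ = 2 × 1.0 × 443 / 2.00 = 443 nm.

443 nm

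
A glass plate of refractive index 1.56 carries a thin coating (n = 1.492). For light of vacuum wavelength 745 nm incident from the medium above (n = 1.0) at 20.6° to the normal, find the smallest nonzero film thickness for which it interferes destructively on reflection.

Ray reflecting at the top interface goes from n = 1.0 toward n = 1.492: a half-wave phase shift.
At the lower boundary (n = 1.492 to n = 1.56) the reflected ray undergoes a half-wave phase shift.
Zero or two π shifts → no net half-wave offset.
With no net inversion, destructive interference in reflection requires 2 n t cos θ_r = (m + ½) λ.
Snell's law: 1.0 sin 20.6° = 1.492 sin θ_r → sin θ_r = 0.236, cos θ_r = 0.972.
Minimum at m = 0: t = λ / (4 n cos θ_r) = 745 / (4 × 1.492 × 0.972) = 128 nm.

128 nm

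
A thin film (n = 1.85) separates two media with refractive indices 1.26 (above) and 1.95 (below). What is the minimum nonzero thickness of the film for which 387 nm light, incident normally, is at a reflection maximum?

105 nm

Ray reflecting at the top interface goes from n = 1.26 toward n = 1.85: a half-wave phase shift.
At the lower boundary (n = 1.85 to n = 1.95) the reflected ray undergoes a half-wave phase shift.
Zero or two π shifts → no net half-wave offset.
So the condition for constructive reflection is 2 n t = m λ.
Minimum nonzero at m = 1: t = λ / (2 n) = 387 / (2 × 1.85) = 105 nm.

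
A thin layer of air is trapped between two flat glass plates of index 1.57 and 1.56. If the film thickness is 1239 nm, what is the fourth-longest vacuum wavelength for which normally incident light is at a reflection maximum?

708 nm

Top surface (1.57 → 1.0): reflection off a lower-index medium gives no phase shift.
Bottom surface (1.0 → 1.56): reflection off a higher-index medium gives a half-wave phase shift.
Exactly one π shift → a net half-wave offset.
For maximum reflection here: 2 n t = (m + ½) λ.
λ = 2 n t / (m + ½). The fourth-longest wavelength is m = 3: λ = 2 × 1.0 × 1239 / 3.50 = 708 nm.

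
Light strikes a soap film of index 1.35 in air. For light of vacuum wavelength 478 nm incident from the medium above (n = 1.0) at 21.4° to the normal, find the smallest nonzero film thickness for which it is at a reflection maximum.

At the upper boundary (n = 1.0 to n = 1.35) the reflected ray undergoes a half-wave phase shift.
Bottom surface (1.35 → 1.0): reflection off a lower-index medium gives no phase shift.
The two reflections differ by half a wavelength.
So the condition for constructive reflection is 2 n t cos θ_r = (m + ½) λ.
Snell's law: 1.0 sin 21.4° = 1.35 sin θ_r → sin θ_r = 0.270, cos θ_r = 0.963.
Minimum at m = 0: t = λ / (4 n cos θ_r) = 478 / (4 × 1.35 × 0.963) = 91.9 nm.

91.9 nm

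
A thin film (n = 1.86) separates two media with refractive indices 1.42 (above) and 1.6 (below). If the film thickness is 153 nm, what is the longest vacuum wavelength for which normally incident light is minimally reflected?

Ray reflecting at the top interface goes from n = 1.42 toward n = 1.86: a half-wave phase shift.
Ray reflecting at the bottom interface goes from n = 1.86 toward n = 1.6: no phase shift.
The two reflections differ by half a wavelength.
So the condition for destructive reflection is 2 n t = m λ.
λ = 2 n t / m. The longest wavelength is m = 1: λ = 2 × 1.86 × 153 / 1.00 = 569 nm.

569 nm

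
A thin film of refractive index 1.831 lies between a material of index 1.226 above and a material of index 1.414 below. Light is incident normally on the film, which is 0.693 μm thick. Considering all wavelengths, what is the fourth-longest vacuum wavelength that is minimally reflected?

Ray reflecting at the top interface goes from n = 1.226 toward n = 1.831: a half-wave phase shift.
Ray reflecting at the bottom interface goes from n = 1.831 toward n = 1.414: no phase shift.
Net: one phase inversion between the two reflected rays.
So the condition for destructive reflection is 2 n t = m λ.
λ = 2 n t / m. The fourth-longest wavelength is m = 4: λ = 2 × 1.831 × 693 / 4.00 = 634 nm.

634 nm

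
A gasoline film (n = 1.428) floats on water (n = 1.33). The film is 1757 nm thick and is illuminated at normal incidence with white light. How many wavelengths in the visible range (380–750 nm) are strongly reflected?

6

At the upper boundary (n = 1.0 to n = 1.428) the reflected ray undergoes a half-wave phase shift.
At the lower boundary (n = 1.428 to n = 1.33) the reflected ray undergoes no phase shift.
Net: one phase inversion between the two reflected rays.
For strong reflection here: 2 n t = (m + ½) λ.
λ = 2 n t / (m + ½) = 5018 / (m + ½) nm.
m=6: 772 nm (IR); m=7: 669 nm (visible); m=8: 590 nm (visible); m=9: 528 nm (visible); m=10: 478 nm (visible); m=11: 436 nm (visible); m=12: 401 nm (visible); m=13: 372 nm (UV).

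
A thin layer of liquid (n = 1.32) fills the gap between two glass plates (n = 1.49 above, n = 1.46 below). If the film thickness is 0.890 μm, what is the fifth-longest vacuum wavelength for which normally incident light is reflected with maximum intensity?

At the upper boundary (n = 1.49 to n = 1.32) the reflected ray undergoes no phase shift.
Ray reflecting at the bottom interface goes from n = 1.32 toward n = 1.46: a half-wave phase shift.
The two reflections differ by half a wavelength.
So the condition for constructive reflection is 2 n t = (m + ½) λ.
λ = 2 n t / (m + ½). The fifth-longest wavelength is m = 4: λ = 2 × 1.32 × 890 / 4.50 = 522 nm.

522 nm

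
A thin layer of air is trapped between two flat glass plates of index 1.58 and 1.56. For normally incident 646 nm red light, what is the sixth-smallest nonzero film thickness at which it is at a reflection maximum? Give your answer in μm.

1.78 μm

Top surface (1.58 → 1.0): reflection off a lower-index medium gives no phase shift.
Ray reflecting at the bottom interface goes from n = 1.0 toward n = 1.56: a half-wave phase shift.
Exactly one π shift → a net half-wave offset.
With one net inversion, constructive interference in reflection requires 2 n t = (m + ½) λ.
The sixth-smallest nonzero thickness corresponds to m = 5: t = (m + ½) λ / (2 n) = 5.50 × 646 / (2 × 1.0) = 1777 nm.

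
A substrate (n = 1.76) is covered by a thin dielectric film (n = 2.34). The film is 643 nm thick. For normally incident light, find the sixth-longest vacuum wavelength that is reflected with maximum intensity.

At the upper boundary (n = 1.0 to n = 2.34) the reflected ray undergoes a half-wave phase shift.
At the lower boundary (n = 2.34 to n = 1.76) the reflected ray undergoes no phase shift.
The two reflections differ by half a wavelength.
With one net inversion, constructive interference in reflection requires 2 n t = (m + ½) λ.
λ = 2 n t / (m + ½). The sixth-longest wavelength is m = 5: λ = 2 × 2.34 × 643 / 5.50 = 547 nm.

547 nm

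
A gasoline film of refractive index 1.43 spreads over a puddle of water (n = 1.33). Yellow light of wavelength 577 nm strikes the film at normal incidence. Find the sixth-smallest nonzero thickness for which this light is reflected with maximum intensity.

Ray reflecting at the top interface goes from n = 1.0 toward n = 1.43: a half-wave phase shift.
Bottom surface (1.43 → 1.33): reflection off a lower-index medium gives no phase shift.
Net: one phase inversion between the two reflected rays.
With one net inversion, constructive interference in reflection requires 2 n t = (m + ½) λ.
The sixth-smallest nonzero thickness corresponds to m = 5: t = (m + ½) λ / (2 n) = 5.50 × 577 / (2 × 1.43) = 1110 nm.

1110 nm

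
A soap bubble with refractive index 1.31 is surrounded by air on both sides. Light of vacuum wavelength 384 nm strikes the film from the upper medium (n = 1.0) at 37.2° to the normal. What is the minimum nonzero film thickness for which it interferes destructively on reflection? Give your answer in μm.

0.165 μm

Top surface (1.0 → 1.31): reflection off a higher-index medium gives a half-wave phase shift.
Bottom surface (1.31 → 1.0): reflection off a lower-index medium gives no phase shift.
Net: one phase inversion between the two reflected rays.
With one net inversion, destructive interference in reflection requires 2 n t cos θ_r = m λ.
Snell's law: 1.0 sin 37.2° = 1.31 sin θ_r → sin θ_r = 0.462, cos θ_r = 0.887.
Minimum nonzero at m = 1: t = λ / (2 n cos θ_r) = 384 / (2 × 1.31 × 0.887) = 165 nm.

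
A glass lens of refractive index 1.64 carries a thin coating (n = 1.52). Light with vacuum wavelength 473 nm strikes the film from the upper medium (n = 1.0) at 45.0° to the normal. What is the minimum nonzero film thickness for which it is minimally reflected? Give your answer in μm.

0.0879 μm

Ray reflecting at the top interface goes from n = 1.0 toward n = 1.52: a half-wave phase shift.
At the lower boundary (n = 1.52 to n = 1.64) the reflected ray undergoes a half-wave phase shift.
Zero or two π shifts → no net half-wave offset.
With no net inversion, destructive interference in reflection requires 2 n t cos θ_r = (m + ½) λ.
Snell's law: 1.0 sin 45.0° = 1.52 sin θ_r → sin θ_r = 0.465, cos θ_r = 0.885.
Minimum at m = 0: t = λ / (4 n cos θ_r) = 473 / (4 × 1.52 × 0.885) = 87.9 nm.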